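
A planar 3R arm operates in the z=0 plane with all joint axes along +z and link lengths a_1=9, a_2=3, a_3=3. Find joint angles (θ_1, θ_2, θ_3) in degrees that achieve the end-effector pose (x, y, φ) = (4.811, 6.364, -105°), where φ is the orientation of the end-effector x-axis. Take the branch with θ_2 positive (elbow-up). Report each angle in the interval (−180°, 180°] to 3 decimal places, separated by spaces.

45.000 60.000 150.000

wrist centre = target − a_3·(cos φ, sin φ) = (5.5875, 9.2618)
cos θ_2 = (117.0002−9²−3²)/(2·9·3) = 0.5000; θ_2 = 59.9998° (elbow-up)
β = atan2(9.2618,5.5875) = 58.8982°; ψ = atan2(2.5981,10.5000) = 13.8978°
θ_1 = β − ψ = 45.0004°
θ_3 = φ − θ_1 − θ_2 = 149.9999° (wrapped to (-180°,180°])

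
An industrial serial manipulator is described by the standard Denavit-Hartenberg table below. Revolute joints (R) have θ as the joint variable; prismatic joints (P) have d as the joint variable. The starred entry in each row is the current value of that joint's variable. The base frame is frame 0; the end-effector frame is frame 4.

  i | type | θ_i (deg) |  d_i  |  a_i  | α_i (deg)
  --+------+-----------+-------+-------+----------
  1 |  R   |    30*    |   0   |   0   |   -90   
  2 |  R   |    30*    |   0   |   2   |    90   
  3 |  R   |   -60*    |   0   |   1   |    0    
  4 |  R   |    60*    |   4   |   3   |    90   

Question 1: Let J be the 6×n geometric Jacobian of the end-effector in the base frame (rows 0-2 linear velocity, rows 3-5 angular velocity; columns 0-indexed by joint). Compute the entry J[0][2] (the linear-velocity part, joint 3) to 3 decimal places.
axis z_2 = (0.4330,0.2500,0.8660); lever o_n−o_2 = (4.7901,1.7655,1.7141)
cross product → J_v[:, 2] = (-1.1005,3.4061,-0.4330)
J_ω[:, 2] = z_2
entry J[0][2] = -1.1005

-1.100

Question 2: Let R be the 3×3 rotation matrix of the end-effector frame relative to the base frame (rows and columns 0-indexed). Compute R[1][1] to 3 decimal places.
0.250

End-effector y-axis (col 1 of R) = (0.4330,0.2500,0.8660)
R[1][1] = 0.2500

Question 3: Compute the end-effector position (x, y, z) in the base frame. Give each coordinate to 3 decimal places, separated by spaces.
6.290 2.632 0.714

after link 1: o_1 = (0.0000, 0.0000, 0.0000)
after link 2: o_2 = (1.5000, 0.8660, -1.0000)
after link 3: o_3 = (2.3080, 0.3325, -1.2500)
after link 4: o_4 = (6.2901, 2.6316, 0.7141)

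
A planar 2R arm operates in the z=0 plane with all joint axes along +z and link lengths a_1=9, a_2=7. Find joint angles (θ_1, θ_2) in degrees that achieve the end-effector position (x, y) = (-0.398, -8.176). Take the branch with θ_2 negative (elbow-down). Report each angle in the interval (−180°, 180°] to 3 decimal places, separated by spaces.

cos θ_2 = (67.0054−9²−7²)/(2·9·7) = -0.5000; θ_2 = -119.9972° (elbow-down)
β = atan2(-8.1760,-0.3980) = -92.7869°; ψ = atan2(-6.0624,5.5003) = -47.7829°
θ_1 = β − ψ = -45.0040°

-45.004 -119.997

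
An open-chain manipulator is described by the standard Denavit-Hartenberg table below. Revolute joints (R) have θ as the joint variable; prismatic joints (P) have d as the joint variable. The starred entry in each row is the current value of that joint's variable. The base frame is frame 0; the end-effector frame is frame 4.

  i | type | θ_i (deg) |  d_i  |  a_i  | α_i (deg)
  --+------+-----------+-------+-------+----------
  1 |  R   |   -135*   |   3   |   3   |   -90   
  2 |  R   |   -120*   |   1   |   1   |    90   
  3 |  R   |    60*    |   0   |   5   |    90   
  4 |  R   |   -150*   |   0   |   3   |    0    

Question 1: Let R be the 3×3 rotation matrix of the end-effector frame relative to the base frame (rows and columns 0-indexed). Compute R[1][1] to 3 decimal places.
-0.748

End-effector y-axis (col 1 of R) = (-0.1358,-0.7481,0.6495)
R[1][1] = -0.7481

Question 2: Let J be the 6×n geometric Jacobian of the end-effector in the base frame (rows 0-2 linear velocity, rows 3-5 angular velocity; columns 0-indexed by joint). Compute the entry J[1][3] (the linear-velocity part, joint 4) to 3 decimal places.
axis z_3 = (-0.0474,0.6597,0.7500); lever o_n−o_3 = (-2.9688,0.2132,-0.3750)
cross product → J_v[:, 3] = (-0.4073,-2.2444,1.9486)
J_ω[:, 3] = z_3
entry J[1][3] = -2.2444

-2.244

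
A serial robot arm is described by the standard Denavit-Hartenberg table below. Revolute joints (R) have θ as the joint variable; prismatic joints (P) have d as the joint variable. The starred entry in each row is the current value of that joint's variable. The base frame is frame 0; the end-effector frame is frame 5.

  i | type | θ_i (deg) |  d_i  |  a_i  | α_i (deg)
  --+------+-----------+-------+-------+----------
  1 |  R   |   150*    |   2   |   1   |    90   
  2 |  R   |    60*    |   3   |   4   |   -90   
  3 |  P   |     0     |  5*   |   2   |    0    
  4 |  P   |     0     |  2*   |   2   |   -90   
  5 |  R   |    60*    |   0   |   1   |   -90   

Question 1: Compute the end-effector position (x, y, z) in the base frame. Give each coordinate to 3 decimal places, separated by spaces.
after link 1: o_1 = (-0.8660, 0.5000, 2.0000)
after link 2: o_2 = (-1.0981, 4.0981, 5.4641)
after link 3: o_3 = (1.7859, 2.4330, 9.6962)
after link 4: o_4 = (2.4199, 2.0670, 12.4282)
after link 5: o_5 = (1.5538, 2.5670, 12.4282)

1.554 2.567 12.428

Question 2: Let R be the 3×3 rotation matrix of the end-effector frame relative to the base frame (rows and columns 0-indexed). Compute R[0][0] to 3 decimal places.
-0.866

End-effector x-axis (col 0 of R) = (-0.8660,0.5000,0.0000)
R[0][0] = -0.8660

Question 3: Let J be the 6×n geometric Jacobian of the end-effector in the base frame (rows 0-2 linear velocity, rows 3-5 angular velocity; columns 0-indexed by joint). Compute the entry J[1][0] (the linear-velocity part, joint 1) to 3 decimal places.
axis z_0 = ẑ; lever o_n−o_0 = (1.5538,2.5670,12.4282)
cross product → J_v[:, 0] = (-2.5670,1.5538,0.0000)
J_ω[:, 0] = z_0
entry J[1][0] = 1.5538

1.554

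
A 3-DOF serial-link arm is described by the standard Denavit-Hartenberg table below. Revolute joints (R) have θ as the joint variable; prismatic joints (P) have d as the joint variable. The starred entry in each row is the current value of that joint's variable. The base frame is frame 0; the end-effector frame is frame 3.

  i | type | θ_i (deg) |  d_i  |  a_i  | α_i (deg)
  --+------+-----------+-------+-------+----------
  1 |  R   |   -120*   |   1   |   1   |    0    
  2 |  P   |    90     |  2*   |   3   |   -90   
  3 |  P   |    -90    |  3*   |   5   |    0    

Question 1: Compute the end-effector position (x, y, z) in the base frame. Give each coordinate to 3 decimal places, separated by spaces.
after link 1: o_1 = (-0.5000, -0.8660, 1.0000)
after link 2: o_2 = (2.0981, -2.3660, 3.0000)
after link 3: o_3 = (3.5981, 0.2321, 8.0000)

3.598 0.232 8.000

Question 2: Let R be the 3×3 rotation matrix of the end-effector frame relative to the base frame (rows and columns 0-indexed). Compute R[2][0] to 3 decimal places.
1.000

End-effector x-axis (col 0 of R) = (0.0000,-0.0000,1.0000)
R[2][0] = 1.0000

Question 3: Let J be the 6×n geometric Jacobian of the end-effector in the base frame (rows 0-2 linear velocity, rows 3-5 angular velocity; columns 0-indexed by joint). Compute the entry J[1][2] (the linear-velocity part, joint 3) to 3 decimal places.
prismatic axis z_2 = (0.5000,0.8660,0.0000)
J_v[:, 2] = z_2; J_ω[:, 2] = (0,0,0)
entry J[1][2] = 0.8660

0.866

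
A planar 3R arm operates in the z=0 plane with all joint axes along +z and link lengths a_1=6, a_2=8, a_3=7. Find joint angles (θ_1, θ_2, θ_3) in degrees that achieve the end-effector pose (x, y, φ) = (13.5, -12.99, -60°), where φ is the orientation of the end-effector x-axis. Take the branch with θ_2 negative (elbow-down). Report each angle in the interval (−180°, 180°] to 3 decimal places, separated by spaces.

wrist centre = target − a_3·(cos φ, sin φ) = (10.0000, -6.9278)
cos θ_2 = (147.9947−6²−8²)/(2·6·8) = 0.4999; θ_2 = -60.0036° (elbow-down)
β = atan2(-6.9278,10.0000) = -34.7135°; ψ = atan2(-6.9285,9.9996) = -34.7172°
θ_1 = β − ψ = 0.0036°
θ_3 = φ − θ_1 − θ_2 = -0.0000° (wrapped to (-180°,180°])

0.004 -60.004 -0.000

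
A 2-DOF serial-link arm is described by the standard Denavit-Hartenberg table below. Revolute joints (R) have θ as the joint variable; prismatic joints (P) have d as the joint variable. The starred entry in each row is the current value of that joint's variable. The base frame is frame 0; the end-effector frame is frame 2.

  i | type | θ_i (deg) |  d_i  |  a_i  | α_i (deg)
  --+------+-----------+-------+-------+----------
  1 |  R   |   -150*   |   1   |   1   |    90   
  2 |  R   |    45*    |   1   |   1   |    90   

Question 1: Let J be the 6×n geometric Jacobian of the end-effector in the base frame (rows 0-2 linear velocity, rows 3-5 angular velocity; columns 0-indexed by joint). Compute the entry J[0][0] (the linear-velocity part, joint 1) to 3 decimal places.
axis z_0 = ẑ; lever o_n−o_0 = (-1.9784,0.0125,1.7071)
cross product → J_v[:, 0] = (-0.0125,-1.9784,0.0000)
J_ω[:, 0] = z_0
entry J[0][0] = -0.0125

-0.012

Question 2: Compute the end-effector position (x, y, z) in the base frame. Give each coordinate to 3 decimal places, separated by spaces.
-1.978 0.012 1.707

after link 1: o_1 = (-0.8660, -0.5000, 1.0000)
after link 2: o_2 = (-1.9784, 0.0125, 1.7071)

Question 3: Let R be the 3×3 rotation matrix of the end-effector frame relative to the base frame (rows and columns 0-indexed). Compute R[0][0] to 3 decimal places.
-0.612

End-effector x-axis (col 0 of R) = (-0.6124,-0.3536,0.7071)
R[0][0] = -0.6124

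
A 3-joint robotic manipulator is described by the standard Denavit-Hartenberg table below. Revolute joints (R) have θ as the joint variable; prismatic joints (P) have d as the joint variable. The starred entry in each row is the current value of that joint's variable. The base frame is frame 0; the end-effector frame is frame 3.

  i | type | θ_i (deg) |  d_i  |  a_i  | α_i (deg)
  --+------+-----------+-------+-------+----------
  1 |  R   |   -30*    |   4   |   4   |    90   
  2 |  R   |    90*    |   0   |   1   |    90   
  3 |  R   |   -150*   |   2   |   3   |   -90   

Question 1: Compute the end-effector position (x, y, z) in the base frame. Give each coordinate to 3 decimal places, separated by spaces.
after link 1: o_1 = (3.4641, -2.0000, 4.0000)
after link 2: o_2 = (3.4641, -2.0000, 5.0000)
after link 3: o_3 = (5.9462, -1.7010, 2.4019)

5.946 -1.701 2.402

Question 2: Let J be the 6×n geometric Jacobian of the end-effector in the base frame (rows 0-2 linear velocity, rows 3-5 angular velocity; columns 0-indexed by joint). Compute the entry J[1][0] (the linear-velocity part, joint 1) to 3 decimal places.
axis z_0 = ẑ; lever o_n−o_0 = (5.9462,-1.7010,2.4019)
cross product → J_v[:, 0] = (1.7010,5.9462,-0.0000)
J_ω[:, 0] = z_0
entry J[1][0] = 5.9462

5.946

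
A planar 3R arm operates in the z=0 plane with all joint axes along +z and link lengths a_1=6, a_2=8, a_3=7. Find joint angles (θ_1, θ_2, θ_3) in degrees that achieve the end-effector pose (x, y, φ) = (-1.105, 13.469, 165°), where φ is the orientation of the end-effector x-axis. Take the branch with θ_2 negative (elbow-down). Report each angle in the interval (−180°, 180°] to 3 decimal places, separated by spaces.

wrist centre = target − a_3·(cos φ, sin φ) = (5.6565, 11.6573)
cos θ_2 = (167.8876−6²−8²)/(2·6·8) = 0.7072; θ_2 = -44.9955° (elbow-down)
β = atan2(11.6573,5.6565) = 64.1158°; ψ = atan2(-5.6564,11.6573) = -25.8838°
θ_1 = β − ψ = 89.9996°
θ_3 = φ − θ_1 − θ_2 = 119.9958° (wrapped to (-180°,180°])

90.000 -44.995 119.996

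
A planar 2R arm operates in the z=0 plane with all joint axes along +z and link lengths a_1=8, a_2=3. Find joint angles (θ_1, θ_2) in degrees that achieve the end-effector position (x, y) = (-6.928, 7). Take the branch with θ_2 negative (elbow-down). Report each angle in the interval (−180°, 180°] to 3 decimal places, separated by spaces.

cos θ_2 = (96.9972−8²−3²)/(2·8·3) = 0.4999; θ_2 = -60.0039° (elbow-down)
β = atan2(7.0000,-6.9280) = 134.7038°; ψ = atan2(-2.5982,9.4998) = -15.2962°
θ_1 = β − ψ = 150.0000°

150.000 -60.004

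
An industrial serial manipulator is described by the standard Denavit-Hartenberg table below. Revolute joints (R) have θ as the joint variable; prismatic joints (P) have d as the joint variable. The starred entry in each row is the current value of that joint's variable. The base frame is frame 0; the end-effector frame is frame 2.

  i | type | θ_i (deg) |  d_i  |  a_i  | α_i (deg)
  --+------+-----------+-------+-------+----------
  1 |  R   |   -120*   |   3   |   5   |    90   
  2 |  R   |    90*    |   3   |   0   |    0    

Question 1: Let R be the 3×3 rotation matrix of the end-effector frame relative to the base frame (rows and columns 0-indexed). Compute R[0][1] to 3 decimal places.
End-effector y-axis (col 1 of R) = (0.5000,0.8660,0.0000)
R[0][1] = 0.5000

0.500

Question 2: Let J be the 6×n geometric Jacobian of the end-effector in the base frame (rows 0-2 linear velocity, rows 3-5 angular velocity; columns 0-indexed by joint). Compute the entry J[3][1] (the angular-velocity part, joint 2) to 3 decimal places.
-0.866

axis z_1 = (-0.8660,0.5000,0.0000); lever o_n−o_1 = (-2.5981,1.5000,0.0000)
cross product → J_v[:, 1] = (-0.0000,-0.0000,0.0000)
J_ω[:, 1] = z_1
entry J[3][1] = -0.8660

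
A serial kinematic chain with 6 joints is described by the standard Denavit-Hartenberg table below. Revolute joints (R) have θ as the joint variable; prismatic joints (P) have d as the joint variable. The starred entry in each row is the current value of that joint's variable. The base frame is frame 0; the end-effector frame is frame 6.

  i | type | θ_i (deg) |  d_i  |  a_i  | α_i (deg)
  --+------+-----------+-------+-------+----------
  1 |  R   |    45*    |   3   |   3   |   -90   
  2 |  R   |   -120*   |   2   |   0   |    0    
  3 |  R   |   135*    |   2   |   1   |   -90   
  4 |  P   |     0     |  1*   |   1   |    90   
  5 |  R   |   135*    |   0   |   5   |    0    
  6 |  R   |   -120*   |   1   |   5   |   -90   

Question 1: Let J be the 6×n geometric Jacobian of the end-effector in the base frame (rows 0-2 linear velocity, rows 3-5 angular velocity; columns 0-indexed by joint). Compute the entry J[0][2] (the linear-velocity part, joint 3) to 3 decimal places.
-4.585

axis z_2 = (-0.7071,0.7071,0.0000); lever o_n−o_2 = (-0.9383,3.3043,-6.4836)
cross product → J_v[:, 2] = (-4.5846,-4.5846,-1.6730)
J_ω[:, 2] = z_2
entry J[0][2] = -4.5846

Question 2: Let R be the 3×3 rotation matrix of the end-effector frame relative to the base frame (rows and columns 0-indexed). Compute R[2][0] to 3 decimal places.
-0.500

End-effector x-axis (col 0 of R) = (0.6124,0.6124,-0.5000)
R[2][0] = -0.5000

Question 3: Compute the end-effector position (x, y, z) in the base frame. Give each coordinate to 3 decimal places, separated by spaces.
after link 1: o_1 = (2.1213, 2.1213, 3.0000)
after link 2: o_2 = (0.7071, 3.5355, 3.0000)
after link 3: o_3 = (-0.0241, 5.6328, 2.7412)
after link 4: o_4 = (0.4759, 6.1328, 1.5164)
after link 5: o_5 = (-2.5860, 3.0709, -0.9836)
after link 6: o_6 = (-0.2312, 6.8399, -3.4836)

-0.231 6.840 -3.484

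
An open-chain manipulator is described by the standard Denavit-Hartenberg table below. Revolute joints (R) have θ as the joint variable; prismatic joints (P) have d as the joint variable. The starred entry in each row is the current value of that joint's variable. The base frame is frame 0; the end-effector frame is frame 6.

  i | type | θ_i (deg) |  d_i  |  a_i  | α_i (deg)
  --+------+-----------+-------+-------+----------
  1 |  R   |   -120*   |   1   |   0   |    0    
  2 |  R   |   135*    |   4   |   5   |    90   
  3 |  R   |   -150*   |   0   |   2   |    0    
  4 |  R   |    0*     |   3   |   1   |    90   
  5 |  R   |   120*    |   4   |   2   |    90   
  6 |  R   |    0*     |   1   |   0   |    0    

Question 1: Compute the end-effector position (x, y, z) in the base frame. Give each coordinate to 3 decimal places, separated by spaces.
1.854 -4.920 7.031

after link 1: o_1 = (0.0000, 0.0000, 1.0000)
after link 2: o_2 = (4.8296, 1.2941, 5.0000)
after link 3: o_3 = (3.1566, 0.8458, 4.0000)
after link 4: o_4 = (3.0965, -2.2761, 3.5000)
after link 5: o_5 = (2.4495, -4.2426, 7.4641)
after link 6: o_6 = (1.8545, -4.9197, 7.0311)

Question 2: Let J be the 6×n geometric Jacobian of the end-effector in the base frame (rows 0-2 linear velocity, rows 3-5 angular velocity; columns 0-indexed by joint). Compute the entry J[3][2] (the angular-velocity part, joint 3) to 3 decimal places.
axis z_2 = (0.2588,-0.9659,0.0000); lever o_n−o_2 = (-2.9752,-6.2138,2.0311)
cross product → J_v[:, 2] = (-1.9619,-0.5257,-4.4821)
J_ω[:, 2] = z_2
entry J[3][2] = 0.2588

0.259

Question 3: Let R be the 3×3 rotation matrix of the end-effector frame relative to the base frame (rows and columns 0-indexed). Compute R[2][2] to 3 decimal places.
-0.433

End-effector z-axis (col 2 of R) = (-0.5950,-0.6771,-0.4330)
R[2][2] = -0.4330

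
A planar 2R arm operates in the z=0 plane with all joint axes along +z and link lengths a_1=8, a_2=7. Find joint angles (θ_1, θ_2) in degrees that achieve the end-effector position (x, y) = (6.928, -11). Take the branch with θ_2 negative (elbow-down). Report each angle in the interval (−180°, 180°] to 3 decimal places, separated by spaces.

cos θ_2 = (168.9972−8²−7²)/(2·8·7) = 0.5000; θ_2 = -60.0017° (elbow-down)
β = atan2(-11.0000,6.9280) = -57.7965°; ψ = atan2(-6.0623,11.4998) = -27.7965°
θ_1 = β − ψ = -30.0000°

-30.000 -60.002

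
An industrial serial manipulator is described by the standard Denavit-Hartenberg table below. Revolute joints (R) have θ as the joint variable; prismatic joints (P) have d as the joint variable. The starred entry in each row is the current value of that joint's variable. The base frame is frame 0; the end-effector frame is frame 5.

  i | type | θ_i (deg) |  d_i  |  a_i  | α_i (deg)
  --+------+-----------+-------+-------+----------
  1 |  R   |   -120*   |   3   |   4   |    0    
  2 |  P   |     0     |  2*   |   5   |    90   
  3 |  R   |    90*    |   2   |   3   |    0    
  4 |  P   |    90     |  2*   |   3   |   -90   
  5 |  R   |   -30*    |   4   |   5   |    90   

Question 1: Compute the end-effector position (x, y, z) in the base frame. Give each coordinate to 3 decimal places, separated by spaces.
-6.464 1.804 4.000

after link 1: o_1 = (-2.0000, -3.4641, 3.0000)
after link 2: o_2 = (-4.5000, -7.7942, 5.0000)
after link 3: o_3 = (-6.2321, -6.7942, 8.0000)
after link 4: o_4 = (-6.4641, -3.1962, 8.0000)
after link 5: o_5 = (-6.4641, 1.8038, 4.0000)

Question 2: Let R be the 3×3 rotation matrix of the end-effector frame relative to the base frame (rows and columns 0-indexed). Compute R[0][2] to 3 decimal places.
-1.000

End-effector z-axis (col 2 of R) = (-1.0000,-0.0000,-0.0000)
R[0][2] = -1.0000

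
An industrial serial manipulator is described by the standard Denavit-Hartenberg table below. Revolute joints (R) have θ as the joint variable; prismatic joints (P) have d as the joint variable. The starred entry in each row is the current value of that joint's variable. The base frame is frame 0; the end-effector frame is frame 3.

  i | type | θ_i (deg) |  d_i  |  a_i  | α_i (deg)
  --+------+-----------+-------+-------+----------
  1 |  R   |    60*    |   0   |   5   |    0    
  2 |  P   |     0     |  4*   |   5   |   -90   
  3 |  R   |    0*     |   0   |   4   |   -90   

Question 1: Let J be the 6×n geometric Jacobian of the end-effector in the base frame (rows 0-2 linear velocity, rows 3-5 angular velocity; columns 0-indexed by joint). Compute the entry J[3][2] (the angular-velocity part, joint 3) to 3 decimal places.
-0.866

axis z_2 = (-0.8660,0.5000,0.0000); lever o_n−o_2 = (2.0000,3.4641,0.0000)
cross product → J_v[:, 2] = (-0.0000,0.0000,-4.0000)
J_ω[:, 2] = z_2
entry J[3][2] = -0.8660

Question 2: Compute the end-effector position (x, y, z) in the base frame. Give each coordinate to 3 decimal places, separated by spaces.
7.000 12.124 4.000

after link 1: o_1 = (2.5000, 4.3301, 0.0000)
after link 2: o_2 = (5.0000, 8.6603, 4.0000)
after link 3: o_3 = (7.0000, 12.1244, 4.0000)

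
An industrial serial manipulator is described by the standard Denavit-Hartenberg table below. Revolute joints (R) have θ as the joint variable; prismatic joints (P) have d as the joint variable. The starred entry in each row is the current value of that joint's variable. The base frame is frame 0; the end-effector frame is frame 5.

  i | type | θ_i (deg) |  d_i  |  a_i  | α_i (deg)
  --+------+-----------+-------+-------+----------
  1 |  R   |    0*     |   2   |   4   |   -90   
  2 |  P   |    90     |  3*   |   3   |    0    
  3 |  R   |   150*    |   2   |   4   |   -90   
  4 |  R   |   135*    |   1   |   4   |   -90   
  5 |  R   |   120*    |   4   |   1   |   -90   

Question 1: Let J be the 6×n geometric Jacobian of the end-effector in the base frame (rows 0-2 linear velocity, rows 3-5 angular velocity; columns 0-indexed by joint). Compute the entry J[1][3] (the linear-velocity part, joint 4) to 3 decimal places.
5.303

axis z_3 = (0.8660,0.0000,0.5000); lever o_n−o_3 = (2.7677,0.3536,-4.5258)
cross product → J_v[:, 3] = (-0.1768,5.3033,0.3062)
J_ω[:, 3] = z_3
entry J[1][3] = 5.3033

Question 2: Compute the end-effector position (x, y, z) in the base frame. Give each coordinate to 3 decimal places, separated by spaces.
4.768 5.354 -2.062

after link 1: o_1 = (4.0000, 0.0000, 2.0000)
after link 2: o_2 = (4.0000, 3.0000, -1.0000)
after link 3: o_3 = (2.0000, 5.0000, 2.4641)
after link 4: o_4 = (4.2802, 2.1716, 0.5146)
after link 5: o_5 = (4.7677, 5.3536, -2.0617)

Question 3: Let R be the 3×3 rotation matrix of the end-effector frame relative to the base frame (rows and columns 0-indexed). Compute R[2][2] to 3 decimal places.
End-effector z-axis (col 2 of R) = (0.1268,0.6124,0.7803)
R[2][2] = 0.7803

0.780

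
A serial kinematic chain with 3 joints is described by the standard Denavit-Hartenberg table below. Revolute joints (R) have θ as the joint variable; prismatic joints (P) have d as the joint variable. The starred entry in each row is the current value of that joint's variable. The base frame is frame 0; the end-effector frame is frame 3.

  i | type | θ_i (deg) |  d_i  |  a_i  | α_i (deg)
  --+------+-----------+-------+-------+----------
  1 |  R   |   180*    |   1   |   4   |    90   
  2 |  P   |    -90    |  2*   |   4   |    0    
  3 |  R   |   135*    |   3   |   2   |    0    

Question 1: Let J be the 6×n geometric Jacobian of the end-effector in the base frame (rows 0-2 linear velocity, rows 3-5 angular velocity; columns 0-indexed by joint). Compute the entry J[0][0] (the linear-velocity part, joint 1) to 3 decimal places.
axis z_0 = ẑ; lever o_n−o_0 = (-5.4142,5.0000,-1.5858)
cross product → J_v[:, 0] = (-5.0000,-5.4142,0.0000)
J_ω[:, 0] = z_0
entry J[0][0] = -5.0000

-5.000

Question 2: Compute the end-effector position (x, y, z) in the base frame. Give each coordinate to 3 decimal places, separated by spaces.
-5.414 5.000 -1.586

after link 1: o_1 = (-4.0000, 0.0000, 1.0000)
after link 2: o_2 = (-4.0000, 2.0000, -3.0000)
after link 3: o_3 = (-5.4142, 5.0000, -1.5858)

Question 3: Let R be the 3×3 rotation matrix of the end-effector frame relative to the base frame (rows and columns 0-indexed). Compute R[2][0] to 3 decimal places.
0.707

End-effector x-axis (col 0 of R) = (-0.7071,0.0000,0.7071)
R[2][0] = 0.7071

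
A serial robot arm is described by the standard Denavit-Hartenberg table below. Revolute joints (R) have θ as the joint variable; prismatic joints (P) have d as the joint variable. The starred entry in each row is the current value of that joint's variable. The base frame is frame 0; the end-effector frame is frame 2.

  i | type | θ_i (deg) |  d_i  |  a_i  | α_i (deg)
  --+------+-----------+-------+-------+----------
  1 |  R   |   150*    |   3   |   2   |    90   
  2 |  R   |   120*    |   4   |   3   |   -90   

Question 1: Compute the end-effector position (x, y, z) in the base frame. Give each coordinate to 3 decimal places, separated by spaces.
1.567 3.714 5.598

after link 1: o_1 = (-1.7321, 1.0000, 3.0000)
after link 2: o_2 = (1.5670, 3.7141, 5.5981)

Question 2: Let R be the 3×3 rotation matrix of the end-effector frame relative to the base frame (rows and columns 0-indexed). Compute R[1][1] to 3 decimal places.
End-effector y-axis (col 1 of R) = (-0.5000,-0.8660,-0.0000)
R[1][1] = -0.8660

-0.866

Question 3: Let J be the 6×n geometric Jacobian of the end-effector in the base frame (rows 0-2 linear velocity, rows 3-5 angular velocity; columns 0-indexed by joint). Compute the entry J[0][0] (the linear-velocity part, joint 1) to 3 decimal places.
-3.714

axis z_0 = ẑ; lever o_n−o_0 = (1.5670,3.7141,5.5981)
cross product → J_v[:, 0] = (-3.7141,1.5670,0.0000)
J_ω[:, 0] = z_0
entry J[0][0] = -3.7141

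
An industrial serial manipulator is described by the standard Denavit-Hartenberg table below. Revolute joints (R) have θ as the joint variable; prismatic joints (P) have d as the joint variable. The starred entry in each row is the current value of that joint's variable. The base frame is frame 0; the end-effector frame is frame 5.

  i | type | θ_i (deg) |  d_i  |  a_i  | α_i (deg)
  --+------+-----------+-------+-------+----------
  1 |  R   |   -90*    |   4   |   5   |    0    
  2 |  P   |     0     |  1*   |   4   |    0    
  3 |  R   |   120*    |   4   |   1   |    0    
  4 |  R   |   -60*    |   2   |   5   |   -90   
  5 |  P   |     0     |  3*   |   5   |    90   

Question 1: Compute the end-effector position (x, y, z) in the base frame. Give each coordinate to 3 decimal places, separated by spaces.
after link 1: o_1 = (0.0000, -5.0000, 4.0000)
after link 2: o_2 = (0.0000, -9.0000, 5.0000)
after link 3: o_3 = (0.8660, -8.5000, 9.0000)
after link 4: o_4 = (5.1962, -11.0000, 11.0000)
after link 5: o_5 = (11.0263, -10.9019, 11.0000)

11.026 -10.902 11.000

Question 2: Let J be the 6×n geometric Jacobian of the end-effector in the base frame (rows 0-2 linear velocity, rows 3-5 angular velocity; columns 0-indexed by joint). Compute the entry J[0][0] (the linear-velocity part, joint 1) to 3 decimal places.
axis z_0 = ẑ; lever o_n−o_0 = (11.0263,-10.9019,11.0000)
cross product → J_v[:, 0] = (10.9019,11.0263,-0.0000)
J_ω[:, 0] = z_0
entry J[0][0] = 10.9019

10.902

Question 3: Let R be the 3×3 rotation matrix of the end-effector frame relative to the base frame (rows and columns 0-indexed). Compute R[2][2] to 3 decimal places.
End-effector z-axis (col 2 of R) = (0.0000,0.0000,1.0000)
R[2][2] = 1.0000

1.000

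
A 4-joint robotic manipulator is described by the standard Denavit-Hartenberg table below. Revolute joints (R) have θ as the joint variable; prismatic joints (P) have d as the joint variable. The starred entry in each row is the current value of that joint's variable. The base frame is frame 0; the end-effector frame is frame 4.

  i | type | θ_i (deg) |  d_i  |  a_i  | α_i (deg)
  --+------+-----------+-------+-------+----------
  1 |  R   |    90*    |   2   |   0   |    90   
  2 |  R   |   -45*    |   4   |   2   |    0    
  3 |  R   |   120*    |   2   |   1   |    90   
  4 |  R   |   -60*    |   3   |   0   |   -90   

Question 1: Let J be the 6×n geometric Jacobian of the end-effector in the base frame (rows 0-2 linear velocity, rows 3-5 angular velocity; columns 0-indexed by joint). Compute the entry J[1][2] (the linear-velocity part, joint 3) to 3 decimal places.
-0.189

axis z_2 = (1.0000,-0.0000,0.0000); lever o_n−o_2 = (2.0000,3.1566,0.1895)
cross product → J_v[:, 2] = (-0.0000,-0.1895,3.1566)
J_ω[:, 2] = z_2
entry J[1][2] = -0.1895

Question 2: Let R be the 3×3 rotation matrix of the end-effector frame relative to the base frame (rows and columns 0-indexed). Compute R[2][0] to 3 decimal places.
End-effector x-axis (col 0 of R) = (-0.8660,0.1294,0.4830)
R[2][0] = 0.4830

0.483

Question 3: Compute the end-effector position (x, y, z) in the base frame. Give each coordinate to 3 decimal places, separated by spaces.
after link 1: o_1 = (0.0000, 0.0000, 2.0000)
after link 2: o_2 = (4.0000, 1.4142, 0.5858)
after link 3: o_3 = (6.0000, 1.6730, 1.5517)
after link 4: o_4 = (6.0000, 4.5708, 0.7753)

6.000 4.571 0.775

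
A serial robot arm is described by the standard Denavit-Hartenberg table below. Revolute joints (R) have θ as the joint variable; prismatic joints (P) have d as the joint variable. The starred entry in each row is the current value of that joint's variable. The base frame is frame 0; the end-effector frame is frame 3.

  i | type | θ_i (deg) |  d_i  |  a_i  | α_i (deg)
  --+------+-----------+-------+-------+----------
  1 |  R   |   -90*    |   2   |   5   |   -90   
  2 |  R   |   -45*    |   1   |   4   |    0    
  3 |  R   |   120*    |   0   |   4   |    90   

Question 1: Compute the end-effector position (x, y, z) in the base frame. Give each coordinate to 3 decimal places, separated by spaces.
after link 1: o_1 = (0.0000, -5.0000, 2.0000)
after link 2: o_2 = (1.0000, -7.8284, 4.8284)
after link 3: o_3 = (1.0000, -8.8637, 0.9647)

1.000 -8.864 0.965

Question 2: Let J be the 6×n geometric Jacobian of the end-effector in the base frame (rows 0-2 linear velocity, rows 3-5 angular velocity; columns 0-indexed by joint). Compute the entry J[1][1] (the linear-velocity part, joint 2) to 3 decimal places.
1.035

axis z_1 = (1.0000,0.0000,0.0000); lever o_n−o_1 = (1.0000,-3.8637,-1.0353)
cross product → J_v[:, 1] = (0.0000,1.0353,-3.8637)
J_ω[:, 1] = z_1
entry J[1][1] = 1.0353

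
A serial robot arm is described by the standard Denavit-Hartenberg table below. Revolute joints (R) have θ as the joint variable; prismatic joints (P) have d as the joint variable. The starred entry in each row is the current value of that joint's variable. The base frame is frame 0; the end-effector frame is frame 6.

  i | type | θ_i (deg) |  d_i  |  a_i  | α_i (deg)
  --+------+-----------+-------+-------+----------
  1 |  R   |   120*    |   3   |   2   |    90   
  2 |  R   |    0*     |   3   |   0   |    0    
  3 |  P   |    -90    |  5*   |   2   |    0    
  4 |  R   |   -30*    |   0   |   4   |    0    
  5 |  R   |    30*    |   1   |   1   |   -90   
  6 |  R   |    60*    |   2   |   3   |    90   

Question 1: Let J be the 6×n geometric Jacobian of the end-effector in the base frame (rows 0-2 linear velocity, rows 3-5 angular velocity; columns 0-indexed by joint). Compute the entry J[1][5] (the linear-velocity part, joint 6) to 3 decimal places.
-0.750

axis z_5 = (-0.5000,0.8660,0.0000); lever o_n−o_5 = (-3.2500,0.4330,-1.5000)
cross product → J_v[:, 5] = (-1.2990,-0.7500,2.5981)
J_ω[:, 5] = z_5
entry J[1][5] = -0.7500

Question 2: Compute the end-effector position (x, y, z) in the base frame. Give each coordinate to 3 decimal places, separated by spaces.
4.544 4.933 -4.964

after link 1: o_1 = (-1.0000, 1.7321, 3.0000)
after link 2: o_2 = (1.5981, 3.2321, 3.0000)
after link 3: o_3 = (5.9282, 5.7321, 1.0000)
after link 4: o_4 = (6.9282, 4.0000, -2.4641)
after link 5: o_5 = (7.7942, 4.5000, -3.4641)
after link 6: o_6 = (4.5442, 4.9330, -4.9641)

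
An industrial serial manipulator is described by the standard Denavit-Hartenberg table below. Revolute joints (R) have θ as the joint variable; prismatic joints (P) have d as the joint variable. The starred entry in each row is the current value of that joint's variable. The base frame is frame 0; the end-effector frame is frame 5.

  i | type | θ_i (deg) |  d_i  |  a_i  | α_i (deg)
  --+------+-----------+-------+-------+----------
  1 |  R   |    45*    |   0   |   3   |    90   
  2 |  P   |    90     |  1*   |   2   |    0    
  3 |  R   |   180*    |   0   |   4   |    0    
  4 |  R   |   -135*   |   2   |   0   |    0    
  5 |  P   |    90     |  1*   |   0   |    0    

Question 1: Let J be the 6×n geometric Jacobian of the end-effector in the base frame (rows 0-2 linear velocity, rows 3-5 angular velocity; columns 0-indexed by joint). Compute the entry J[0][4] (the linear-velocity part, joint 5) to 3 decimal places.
0.707

prismatic axis z_4 = (0.7071,-0.7071,0.0000)
J_v[:, 4] = z_4; J_ω[:, 4] = (0,0,0)
entry J[0][4] = 0.7071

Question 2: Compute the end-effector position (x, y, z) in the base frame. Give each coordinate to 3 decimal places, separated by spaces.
after link 1: o_1 = (2.1213, 2.1213, 0.0000)
after link 2: o_2 = (2.8284, 1.4142, 2.0000)
after link 3: o_3 = (2.8284, 1.4142, -2.0000)
after link 4: o_4 = (4.2426, -0.0000, -2.0000)
after link 5: o_5 = (4.9497, -0.7071, -2.0000)

4.950 -0.707 -2.000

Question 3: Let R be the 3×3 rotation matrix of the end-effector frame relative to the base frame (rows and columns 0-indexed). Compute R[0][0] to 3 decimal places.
-0.500

End-effector x-axis (col 0 of R) = (-0.5000,-0.5000,-0.7071)
R[0][0] = -0.5000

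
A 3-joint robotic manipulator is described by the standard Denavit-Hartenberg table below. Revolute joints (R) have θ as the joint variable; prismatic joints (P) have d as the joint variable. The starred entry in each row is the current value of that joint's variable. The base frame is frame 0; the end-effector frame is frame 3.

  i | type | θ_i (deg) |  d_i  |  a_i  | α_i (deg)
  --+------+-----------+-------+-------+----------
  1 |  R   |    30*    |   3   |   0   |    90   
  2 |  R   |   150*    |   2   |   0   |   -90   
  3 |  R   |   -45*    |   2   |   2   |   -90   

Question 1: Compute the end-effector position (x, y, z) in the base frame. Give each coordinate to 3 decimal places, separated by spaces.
-0.220 -4.069 1.975

after link 1: o_1 = (0.0000, 0.0000, 3.0000)
after link 2: o_2 = (1.0000, -1.7321, 3.0000)
after link 3: o_3 = (-0.2196, -4.0692, 1.9751)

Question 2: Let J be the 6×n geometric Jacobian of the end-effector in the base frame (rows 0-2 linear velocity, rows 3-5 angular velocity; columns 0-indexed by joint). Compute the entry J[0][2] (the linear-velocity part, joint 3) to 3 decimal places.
axis z_2 = (-0.4330,-0.2500,-0.8660); lever o_n−o_2 = (-1.2196,-2.3371,-1.0249)
cross product → J_v[:, 2] = (-1.7678,0.6124,0.7071)
J_ω[:, 2] = z_2
entry J[0][2] = -1.7678

-1.768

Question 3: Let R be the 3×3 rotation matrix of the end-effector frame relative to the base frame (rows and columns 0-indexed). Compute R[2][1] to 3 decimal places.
0.866

End-effector y-axis (col 1 of R) = (0.4330,0.2500,0.8660)
R[2][1] = 0.8660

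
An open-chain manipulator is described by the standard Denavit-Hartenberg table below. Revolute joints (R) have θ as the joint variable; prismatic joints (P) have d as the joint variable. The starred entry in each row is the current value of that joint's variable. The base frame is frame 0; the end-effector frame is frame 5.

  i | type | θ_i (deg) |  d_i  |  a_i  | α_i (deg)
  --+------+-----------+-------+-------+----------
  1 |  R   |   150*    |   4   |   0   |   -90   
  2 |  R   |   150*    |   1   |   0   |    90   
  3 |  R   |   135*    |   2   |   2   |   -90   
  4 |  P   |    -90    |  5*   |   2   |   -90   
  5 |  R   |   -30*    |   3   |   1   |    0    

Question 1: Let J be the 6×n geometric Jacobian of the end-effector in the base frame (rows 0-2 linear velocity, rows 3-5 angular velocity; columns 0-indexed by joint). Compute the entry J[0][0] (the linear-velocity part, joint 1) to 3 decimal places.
-3.872

axis z_0 = ẑ; lever o_n−o_0 = (-7.9987,3.8716,3.4982)
cross product → J_v[:, 0] = (-3.8716,-7.9987,0.0000)
J_ω[:, 0] = z_0
entry J[0][0] = -3.8716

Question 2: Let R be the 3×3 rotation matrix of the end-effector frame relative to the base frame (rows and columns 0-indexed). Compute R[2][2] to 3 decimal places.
0.354

End-effector z-axis (col 2 of R) = (-0.8839,-0.3062,0.3536)
R[2][2] = 0.3536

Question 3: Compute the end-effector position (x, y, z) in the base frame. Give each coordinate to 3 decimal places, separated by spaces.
after link 1: o_1 = (0.0000, 0.0000, 4.0000)
after link 2: o_2 = (-0.5000, -0.8660, 4.0000)
after link 3: o_3 = (-3.1338, -0.9784, 2.9751)
after link 4: o_4 = (-4.8837, 4.1144, 3.0108)
after link 5: o_5 = (-7.9987, 3.8716, 3.4982)

-7.999 3.872 3.498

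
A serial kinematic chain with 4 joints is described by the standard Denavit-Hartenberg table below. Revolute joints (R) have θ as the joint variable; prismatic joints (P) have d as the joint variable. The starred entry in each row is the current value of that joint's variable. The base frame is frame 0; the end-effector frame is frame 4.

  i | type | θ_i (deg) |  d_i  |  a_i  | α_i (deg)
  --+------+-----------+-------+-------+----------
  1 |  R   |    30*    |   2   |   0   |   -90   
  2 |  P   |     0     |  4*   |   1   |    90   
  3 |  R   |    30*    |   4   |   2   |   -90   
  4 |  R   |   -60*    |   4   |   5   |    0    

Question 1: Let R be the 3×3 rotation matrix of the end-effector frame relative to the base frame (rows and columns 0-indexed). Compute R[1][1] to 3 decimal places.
End-effector y-axis (col 1 of R) = (0.4330,0.7500,-0.5000)
R[1][1] = 0.7500

0.750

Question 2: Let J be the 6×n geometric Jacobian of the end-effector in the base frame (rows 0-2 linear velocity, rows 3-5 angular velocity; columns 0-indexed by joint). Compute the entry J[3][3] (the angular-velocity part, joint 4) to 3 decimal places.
axis z_3 = (-0.8660,0.5000,0.0000); lever o_n−o_3 = (-2.2141,4.1651,4.3301)
cross product → J_v[:, 3] = (2.1651,3.7500,-2.5000)
J_ω[:, 3] = z_3
entry J[3][3] = -0.8660

-0.866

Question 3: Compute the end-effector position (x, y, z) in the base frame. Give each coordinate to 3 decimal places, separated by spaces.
-2.348 9.861 10.330

after link 1: o_1 = (0.0000, 0.0000, 2.0000)
after link 2: o_2 = (-1.1340, 3.9641, 2.0000)
after link 3: o_3 = (-0.1340, 5.6962, 6.0000)
after link 4: o_4 = (-2.3481, 9.8612, 10.3301)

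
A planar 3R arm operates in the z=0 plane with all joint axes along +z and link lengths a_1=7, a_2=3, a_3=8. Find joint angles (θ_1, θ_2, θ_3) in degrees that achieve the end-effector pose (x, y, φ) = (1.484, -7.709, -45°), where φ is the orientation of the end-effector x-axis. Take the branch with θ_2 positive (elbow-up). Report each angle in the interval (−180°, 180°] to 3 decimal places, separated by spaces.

-172.626 150.008 -22.382

wrist centre = target − a_3·(cos φ, sin φ) = (-4.1729, -2.0521)
cos θ_2 = (21.6240−7²−3²)/(2·7·3) = -0.8661; θ_2 = 150.0080° (elbow-up)
β = atan2(-2.0521,-4.1729) = -153.8127°; ψ = atan2(1.4996,4.4017) = 18.8137°
θ_1 = β − ψ = -172.6264°
θ_3 = φ − θ_1 − θ_2 = -22.3815° (wrapped to (-180°,180°])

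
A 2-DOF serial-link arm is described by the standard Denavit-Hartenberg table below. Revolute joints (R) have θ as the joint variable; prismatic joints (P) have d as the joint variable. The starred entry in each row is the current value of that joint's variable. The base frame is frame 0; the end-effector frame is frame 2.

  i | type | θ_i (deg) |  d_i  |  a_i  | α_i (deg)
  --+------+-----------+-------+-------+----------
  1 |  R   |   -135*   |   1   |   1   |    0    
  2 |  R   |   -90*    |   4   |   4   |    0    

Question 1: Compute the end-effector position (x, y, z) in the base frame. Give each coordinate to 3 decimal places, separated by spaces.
-3.536 2.121 5.000

after link 1: o_1 = (-0.7071, -0.7071, 1.0000)
after link 2: o_2 = (-3.5355, 2.1213, 5.0000)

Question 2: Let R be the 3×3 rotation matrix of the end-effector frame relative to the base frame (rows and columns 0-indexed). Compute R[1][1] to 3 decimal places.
-0.707

End-effector y-axis (col 1 of R) = (-0.7071,-0.7071,0.0000)
R[1][1] = -0.7071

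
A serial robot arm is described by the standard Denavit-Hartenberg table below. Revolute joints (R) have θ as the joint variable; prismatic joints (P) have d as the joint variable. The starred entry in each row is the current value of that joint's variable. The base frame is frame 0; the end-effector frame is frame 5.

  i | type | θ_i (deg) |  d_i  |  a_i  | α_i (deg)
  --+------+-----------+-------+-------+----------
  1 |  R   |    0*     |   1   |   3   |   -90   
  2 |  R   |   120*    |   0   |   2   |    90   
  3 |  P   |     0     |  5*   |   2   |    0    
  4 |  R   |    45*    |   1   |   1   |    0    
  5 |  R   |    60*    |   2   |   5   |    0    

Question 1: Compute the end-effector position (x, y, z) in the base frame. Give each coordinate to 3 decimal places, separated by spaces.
8.222 5.537 -5.956

after link 1: o_1 = (3.0000, 0.0000, 1.0000)
after link 2: o_2 = (2.0000, 0.0000, -0.7321)
after link 3: o_3 = (5.3301, 0.0000, -4.9641)
after link 4: o_4 = (5.8426, 0.7071, -6.0765)
after link 5: o_5 = (8.2217, 5.5367, -5.9558)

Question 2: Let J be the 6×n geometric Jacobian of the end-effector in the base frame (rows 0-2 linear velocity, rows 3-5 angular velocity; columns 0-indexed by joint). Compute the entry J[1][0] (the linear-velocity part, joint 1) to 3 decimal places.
axis z_0 = ẑ; lever o_n−o_0 = (8.2217,5.5367,-5.9558)
cross product → J_v[:, 0] = (-5.5367,8.2217,0.0000)
J_ω[:, 0] = z_0
entry J[1][0] = 8.2217

8.222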